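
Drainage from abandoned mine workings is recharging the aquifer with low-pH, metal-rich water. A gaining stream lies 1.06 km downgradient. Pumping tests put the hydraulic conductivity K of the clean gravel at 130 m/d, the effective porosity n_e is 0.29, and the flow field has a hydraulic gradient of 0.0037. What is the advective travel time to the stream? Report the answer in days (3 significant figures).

639 days

q = Ki = 130 × 0.0037 = 0.4810 m/d
Average linear velocity = 0.4810 / 0.29 = 1.659 m/d
L = 1.06 km = 1060 m
t = L / v = 1060 / 1.659 = 639.1 d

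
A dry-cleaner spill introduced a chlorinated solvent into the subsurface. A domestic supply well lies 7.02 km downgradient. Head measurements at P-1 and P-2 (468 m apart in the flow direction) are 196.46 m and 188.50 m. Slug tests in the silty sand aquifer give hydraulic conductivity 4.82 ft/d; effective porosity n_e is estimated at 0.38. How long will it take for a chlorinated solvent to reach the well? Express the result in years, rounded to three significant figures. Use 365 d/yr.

Hydraulic gradient i = (196.46 − 188.50) / 468 = 7.96 / 468 = 0.01701
K = 4.82 ft/d × 0.3048 = 1.469 m/d
Darcy flux q = K·i = 1.469 × 0.01701 = 0.02499 m/d
v = Ki/n = 1.469·0.01701/0.38 = 0.06576 m/d
L = 7.02 km = 7020 m
t = L / v = 7020 / 0.06576 = 106800 d
   = 106800 / 365 = 292 yr

292 years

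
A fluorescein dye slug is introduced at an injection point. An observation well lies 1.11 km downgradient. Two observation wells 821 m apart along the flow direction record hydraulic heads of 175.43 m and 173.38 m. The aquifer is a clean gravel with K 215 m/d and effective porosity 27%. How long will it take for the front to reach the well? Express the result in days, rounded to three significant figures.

558 days

Hydraulic gradient i = (175.43 − 173.38) / 821 = 2.05 / 821 = 0.002497
Darcy flux q = K·i = 215 × 0.002497 = 0.5368 m/d
v_s = q/n_e = 0.5368/0.27 = 1.988 m/d
L = 1.11 km = 1110 m
t = L / v = 1110 / 1.988 = 558.3 d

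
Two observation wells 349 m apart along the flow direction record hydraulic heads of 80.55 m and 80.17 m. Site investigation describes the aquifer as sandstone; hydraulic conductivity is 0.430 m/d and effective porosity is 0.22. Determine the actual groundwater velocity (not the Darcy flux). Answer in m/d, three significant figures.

0.00213 m/d

Hydraulic gradient i = (80.55 − 80.17) / 349 = 0.38 / 349 = 0.001089
q = Ki = 0.430 × 0.001089 = 4.682e-4 m/d
Seepage velocity v = q / n = 4.682e-4 / 0.22 = 0.002128 m/d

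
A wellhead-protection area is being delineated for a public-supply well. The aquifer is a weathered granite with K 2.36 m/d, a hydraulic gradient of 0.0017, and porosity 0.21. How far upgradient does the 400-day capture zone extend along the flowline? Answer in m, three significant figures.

7.64 m

Darcy flux q = K·i = 2.36 × 0.0017 = 0.004012 m/d
v = Ki/n = 2.36·0.0017/0.21 = 0.01910 m/d
L = v × T = 0.01910 × 400 = 7.642 m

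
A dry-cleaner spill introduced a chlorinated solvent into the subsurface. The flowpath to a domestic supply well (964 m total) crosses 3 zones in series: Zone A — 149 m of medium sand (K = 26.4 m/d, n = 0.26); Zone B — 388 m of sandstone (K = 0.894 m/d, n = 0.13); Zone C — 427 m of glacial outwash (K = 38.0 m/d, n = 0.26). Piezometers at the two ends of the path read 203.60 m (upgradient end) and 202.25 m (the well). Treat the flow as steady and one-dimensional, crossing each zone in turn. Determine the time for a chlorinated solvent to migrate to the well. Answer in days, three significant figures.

66900 days

Total head drop ΔH = 203.60 − 202.25 = 1.35 m
Steady 1-D flow in series ⇒ the Darcy flux q is identical in every zone and the zone head losses add (resistances L/K in series).
Σ(L/K) = 149/26.4 + 388/0.894 + 427/38.0 = 5.644 + 434.0 + 11.24 = 450.9 d
q = ΔH / Σ(L/K) = 1.35 / 450.9 = 0.002994 m/d (same in every zone)
Zone A: v = q/n = 0.002994/0.26 = 0.01152 m/d → t_A = 149/0.01152 = 12940 d
Zone B: v = q/n = 0.002994/0.13 = 0.02303 m/d → t_B = 388/0.02303 = 16850 d
Zone C: v = q/n = 0.002994/0.26 = 0.01152 m/d → t_C = 427/0.01152 = 37080 d
Total t = 12940 + 16850 + 37080 = 66860 d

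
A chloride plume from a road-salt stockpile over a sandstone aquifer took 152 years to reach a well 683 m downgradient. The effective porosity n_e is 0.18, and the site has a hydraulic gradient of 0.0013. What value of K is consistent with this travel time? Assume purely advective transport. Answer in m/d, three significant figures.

t = 152 years = 55480 d
v = L / t = 683 / 55480 = 0.01231 m/d
K = v · n / i = 0.01231 × 0.18 / 0.0013 = 1.70 m/d

1.70 m/d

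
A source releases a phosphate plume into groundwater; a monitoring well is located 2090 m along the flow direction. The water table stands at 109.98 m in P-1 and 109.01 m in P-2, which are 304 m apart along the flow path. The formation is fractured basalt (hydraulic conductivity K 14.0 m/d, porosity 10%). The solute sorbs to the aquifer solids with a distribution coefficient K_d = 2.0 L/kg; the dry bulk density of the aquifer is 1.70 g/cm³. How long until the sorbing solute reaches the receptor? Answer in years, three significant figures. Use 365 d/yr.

Hydraulic gradient i = (109.98 − 109.01) / 304 = 0.97 / 304 = 0.003191
Specific discharge q = 14.0 × 0.003191 = 0.04467 m/d
v = Ki/n = 14.0·0.003191/0.10 = 0.4467 m/d
Retardation R = 1 + ρ_b·K_d/n = 1 + 1.70×2.0/0.10 = 35.00
Contaminant velocity v_c = v/R = 0.4467/35.00 = 0.01276 m/d
t = L/v_c = 2090/0.01276 = 163800 d
   = 163800/365 = 449 yr

449 years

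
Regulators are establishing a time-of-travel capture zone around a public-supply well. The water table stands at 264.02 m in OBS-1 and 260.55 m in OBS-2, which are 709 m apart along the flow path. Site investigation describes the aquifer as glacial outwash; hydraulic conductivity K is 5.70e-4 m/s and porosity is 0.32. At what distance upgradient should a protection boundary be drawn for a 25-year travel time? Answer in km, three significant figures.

Hydraulic gradient i = (264.02 − 260.55) / 709 = 3.47 / 709 = 0.004894
K = 5.70e-4 m/s × 86400 s/d = 49.25 m/d
Darcy flux q = K·i = 49.25 × 0.004894 = 0.2410 m/d
Average linear velocity = 0.2410 / 0.32 = 0.7532 m/d
T = 25 yr × 365 = 9125 d
L = v × T = 0.7532 × 9125 = 6873 m
   = 6.87 km

6.87 km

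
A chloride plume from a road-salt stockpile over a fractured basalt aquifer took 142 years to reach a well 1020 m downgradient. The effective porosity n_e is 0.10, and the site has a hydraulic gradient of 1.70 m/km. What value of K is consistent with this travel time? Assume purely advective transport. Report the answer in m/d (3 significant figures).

1.16 m/d

t = 142 years = 51830 d
v = L / t = 1020 / 51830 = 0.01968 m/d
K = v · n / i = 0.01968 × 0.10 / 0.0017 = 1.16 m/d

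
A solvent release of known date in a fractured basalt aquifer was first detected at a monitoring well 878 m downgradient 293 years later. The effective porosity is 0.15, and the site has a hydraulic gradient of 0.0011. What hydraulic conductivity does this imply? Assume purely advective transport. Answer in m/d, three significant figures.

1.12 m/d

t = 293 years = 106900 d
v = L / t = 878 / 106900 = 0.008210 m/d
K = v · n / i = 0.008210 × 0.15 / 0.0011 = 1.12 m/d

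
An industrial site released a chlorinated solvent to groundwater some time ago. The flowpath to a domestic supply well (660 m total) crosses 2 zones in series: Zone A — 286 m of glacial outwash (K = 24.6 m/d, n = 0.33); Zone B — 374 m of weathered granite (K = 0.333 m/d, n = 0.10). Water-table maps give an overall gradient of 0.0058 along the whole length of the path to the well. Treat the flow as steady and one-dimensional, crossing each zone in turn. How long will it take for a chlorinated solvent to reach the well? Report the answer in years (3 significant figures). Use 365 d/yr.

107 years

Steady 1-D flow in series ⇒ the Darcy flux q is identical in every zone and the zone head losses add (resistances L/K in series).
Σ(L/K) = 286/24.6 + 374/0.333 = 11.63 + 1123 = 1135 d
K_eq = L_total / Σ(L/K) = 660 / 1135 = 0.5816 m/d
q = K_eq · i = 0.5816 × 0.0058 = 0.003373 m/d (same in every zone)
Zone A: v = q/n = 0.003373/0.33 = 0.01022 m/d → t_A = 286/0.01022 = 27980 d
Zone B: v = q/n = 0.003373/0.10 = 0.03373 m/d → t_B = 374/0.03373 = 11090 d
Total t = 27980 + 11090 = 39060 d
   = 39060 / 365 = 107 yr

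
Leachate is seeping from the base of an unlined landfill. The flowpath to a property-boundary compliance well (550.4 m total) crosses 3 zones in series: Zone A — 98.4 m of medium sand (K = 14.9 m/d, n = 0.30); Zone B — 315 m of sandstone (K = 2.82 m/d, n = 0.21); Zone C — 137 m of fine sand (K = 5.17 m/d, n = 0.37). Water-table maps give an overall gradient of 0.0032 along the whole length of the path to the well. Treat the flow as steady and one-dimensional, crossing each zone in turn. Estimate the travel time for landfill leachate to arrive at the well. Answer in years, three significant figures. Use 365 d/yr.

33.0 years

Continuity: the same q passes through each zone, so ΔH = q·Σ(L_j/K_j) — the zones act as resistances in series.
Σ(L/K) = 98.4/14.9 + 315/2.82 + 137/5.17 = 6.604 + 111.7 + 26.50 = 144.8 d
K_eq = L_total / Σ(L/K) = 550.4 / 144.8 = 3.801 m/d
q = K_eq · i = 3.801 × 0.0032 = 0.01216 m/d (same in every zone)
Zone A: v = q/n = 0.01216/0.30 = 0.04054 m/d → t_A = 98.4/0.04054 = 2427 d
Zone B: v = q/n = 0.01216/0.21 = 0.05792 m/d → t_B = 315/0.05792 = 5439 d
Zone C: v = q/n = 0.01216/0.37 = 0.03287 m/d → t_C = 137/0.03287 = 4168 d
Total t = 2427 + 5439 + 4168 = 12030 d
   = 12030 / 365 = 33.0 yr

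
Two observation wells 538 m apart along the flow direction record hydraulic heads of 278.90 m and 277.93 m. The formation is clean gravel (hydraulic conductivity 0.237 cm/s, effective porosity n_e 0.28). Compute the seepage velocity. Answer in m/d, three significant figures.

1.32 m/d

Hydraulic gradient i = (278.90 − 277.93) / 538 = 0.97 / 538 = 0.001803
K = 0.237 cm/s × 864 = 204.8 m/d
q = Ki = 204.8 × 0.001803 = 0.3692 m/d
v_s = q/n_e = 0.3692/0.28 = 1.319 m/d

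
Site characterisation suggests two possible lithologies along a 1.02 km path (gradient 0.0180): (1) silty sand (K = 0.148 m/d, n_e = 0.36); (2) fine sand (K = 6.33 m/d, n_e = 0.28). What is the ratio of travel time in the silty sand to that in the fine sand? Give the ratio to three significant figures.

55.0

Unit 1 (silty sand): v = 0.148×0.018/0.36 = 0.007400 m/d, t = 1020/0.007400 = 137800 d
Unit 2 (fine sand): v = 6.33×0.018/0.28 = 0.4069 m/d, t = 1020/0.4069 = 2507 d
t(silty sand) / t(fine sand) = 137800/2507 = 55.0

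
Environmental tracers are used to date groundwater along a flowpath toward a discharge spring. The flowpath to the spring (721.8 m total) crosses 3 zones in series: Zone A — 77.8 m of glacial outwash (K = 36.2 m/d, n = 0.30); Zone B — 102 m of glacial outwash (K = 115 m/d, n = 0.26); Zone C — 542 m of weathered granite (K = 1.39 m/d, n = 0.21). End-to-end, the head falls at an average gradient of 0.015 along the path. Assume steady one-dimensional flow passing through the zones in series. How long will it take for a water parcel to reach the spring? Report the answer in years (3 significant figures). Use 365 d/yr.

16.3 years

For zones in series the flux q is common to all zones; the equivalent conductivity is the harmonic (thickness-weighted) mean, K_eq = L_total / Σ(L_j/K_j).
Σ(L/K) = 77.8/36.2 + 102/115 + 542/1.39 = 2.149 + 0.8870 + 389.9 = 393.0 d
K_eq = L_total / Σ(L/K) = 721.8 / 393.0 = 1.837 m/d
q = K_eq · i = 1.837 × 0.015 = 0.02755 m/d (same in every zone)
Zone A: v = q/n = 0.02755/0.30 = 0.09184 m/d → t_A = 77.8/0.09184 = 847.1 d
Zone B: v = q/n = 0.02755/0.26 = 0.1060 m/d → t_B = 102/0.1060 = 962.5 d
Zone C: v = q/n = 0.02755/0.21 = 0.1312 m/d → t_C = 542/0.1312 = 4131 d
Total t = 847.1 + 962.5 + 4131 = 5941 d
   = 5941 / 365 = 16.3 yr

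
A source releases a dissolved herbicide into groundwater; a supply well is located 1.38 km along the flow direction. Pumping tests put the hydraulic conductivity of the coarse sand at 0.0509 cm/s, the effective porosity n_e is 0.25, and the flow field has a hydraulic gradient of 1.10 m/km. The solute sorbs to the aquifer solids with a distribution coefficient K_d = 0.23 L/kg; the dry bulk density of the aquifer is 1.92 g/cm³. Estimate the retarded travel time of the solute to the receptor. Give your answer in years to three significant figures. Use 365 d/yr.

K = 0.0509 cm/s × 864 = 43.98 m/d
q = Ki = 43.98 × 0.0011 = 0.04838 m/d
v_s = q/n_e = 0.04838/0.25 = 0.1935 m/d
Retardation R = 1 + ρ_b·K_d/n = 1 + 1.92×0.23/0.25 = 2.766
Contaminant velocity v_c = v/R = 0.1935/2.766 = 0.06995 m/d
L = 1.38 km = 1380 m
t = L/v_c = 1380/0.06995 = 19730 d
   = 19730/365 = 54.1 yr

54.1 years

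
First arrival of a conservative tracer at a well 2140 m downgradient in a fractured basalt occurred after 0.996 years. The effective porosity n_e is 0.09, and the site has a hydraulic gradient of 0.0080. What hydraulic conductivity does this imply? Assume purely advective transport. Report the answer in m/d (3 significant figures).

66.2 m/d

t = 0.996 years = 363.5 d
v = L / t = 2140 / 363.5 = 5.887 m/d
K = v · n / i = 5.887 × 0.09 / 0.0080 = 66.2 m/d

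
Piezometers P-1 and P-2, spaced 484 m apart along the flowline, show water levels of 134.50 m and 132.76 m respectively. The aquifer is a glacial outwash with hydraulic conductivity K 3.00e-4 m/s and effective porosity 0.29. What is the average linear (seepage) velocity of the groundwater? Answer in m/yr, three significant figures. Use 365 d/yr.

Hydraulic gradient i = (134.50 − 132.76) / 484 = 1.74 / 484 = 0.003595
K = 3.00e-4 m/s × 86400 s/d = 25.92 m/d
Specific discharge q = 25.92 × 0.003595 = 0.09318 m/d
Average linear velocity = 0.09318 / 0.29 = 0.3213 m/d
   = 0.3213 × 365 = 117 m/yr

117 m/yr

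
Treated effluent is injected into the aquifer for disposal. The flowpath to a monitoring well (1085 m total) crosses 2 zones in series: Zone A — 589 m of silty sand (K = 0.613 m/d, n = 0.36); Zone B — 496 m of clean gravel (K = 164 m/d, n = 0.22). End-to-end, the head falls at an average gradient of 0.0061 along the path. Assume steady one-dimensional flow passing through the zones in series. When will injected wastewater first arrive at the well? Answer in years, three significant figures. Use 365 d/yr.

Steady 1-D flow in series ⇒ the Darcy flux q is identical in every zone and the zone head losses add (resistances L/K in series).
Σ(L/K) = 589/0.613 + 496/164 = 960.8 + 3.024 = 963.9 d
K_eq = L_total / Σ(L/K) = 1085 / 963.9 = 1.126 m/d
q = K_eq · i = 1.126 × 0.0061 = 0.006867 m/d (same in every zone)
Zone A: v = q/n = 0.006867/0.36 = 0.01907 m/d → t_A = 589/0.01907 = 30880 d
Zone B: v = q/n = 0.006867/0.22 = 0.03121 m/d → t_B = 496/0.03121 = 15890 d
Total t = 30880 + 15890 = 46770 d
   = 46770 / 365 = 128 yr

128 years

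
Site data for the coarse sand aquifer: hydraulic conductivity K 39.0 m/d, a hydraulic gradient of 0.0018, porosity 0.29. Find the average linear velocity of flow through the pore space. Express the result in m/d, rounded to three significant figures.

0.242 m/d

Specific discharge q = 39.0 × 0.0018 = 0.07020 m/d
v_s = q/n_e = 0.07020/0.29 = 0.2421 m/d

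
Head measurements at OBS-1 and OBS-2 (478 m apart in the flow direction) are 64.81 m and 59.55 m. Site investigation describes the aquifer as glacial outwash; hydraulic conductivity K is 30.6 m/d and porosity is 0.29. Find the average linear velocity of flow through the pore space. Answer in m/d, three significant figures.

1.16 m/d

Hydraulic gradient i = (64.81 − 59.55) / 478 = 5.26 / 478 = 0.01100
q = Ki = 30.6 × 0.01100 = 0.3367 m/d
Average linear velocity = 0.3367 / 0.29 = 1.161 m/d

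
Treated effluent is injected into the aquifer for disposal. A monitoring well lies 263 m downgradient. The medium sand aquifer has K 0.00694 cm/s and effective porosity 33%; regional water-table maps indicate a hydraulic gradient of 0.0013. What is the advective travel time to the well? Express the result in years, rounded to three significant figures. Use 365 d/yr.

30.5 years

K = 0.00694 cm/s × 864 = 5.996 m/d
Specific discharge q = 5.996 × 0.0013 = 0.007795 m/d
Seepage velocity v = q / n = 0.007795 / 0.33 = 0.02362 m/d
t = L / v = 263 / 0.02362 = 11130 d
   = 11130 / 365 = 30.5 yr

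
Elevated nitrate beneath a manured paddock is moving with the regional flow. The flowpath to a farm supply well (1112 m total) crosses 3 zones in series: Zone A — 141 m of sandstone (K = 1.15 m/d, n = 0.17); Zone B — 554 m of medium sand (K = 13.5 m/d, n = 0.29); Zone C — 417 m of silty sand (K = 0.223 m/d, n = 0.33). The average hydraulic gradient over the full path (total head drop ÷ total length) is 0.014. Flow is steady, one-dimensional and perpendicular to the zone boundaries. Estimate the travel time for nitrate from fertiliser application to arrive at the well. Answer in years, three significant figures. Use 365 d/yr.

Continuity: the same q passes through each zone, so ΔH = q·Σ(L_j/K_j) — the zones act as resistances in series.
Σ(L/K) = 141/1.15 + 554/13.5 + 417/0.223 = 122.6 + 41.04 + 1870 = 2034 d
K_eq = L_total / Σ(L/K) = 1112 / 2034 = 0.5468 m/d
q = K_eq · i = 0.5468 × 0.014 = 0.007655 m/d (same in every zone)
Zone A: v = q/n = 0.007655/0.17 = 0.04503 m/d → t_A = 141/0.04503 = 3131 d
Zone B: v = q/n = 0.007655/0.29 = 0.02640 m/d → t_B = 554/0.02640 = 20990 d
Zone C: v = q/n = 0.007655/0.33 = 0.02320 m/d → t_C = 417/0.02320 = 17980 d
Total t = 3131 + 20990 + 17980 = 42090 d
   = 42090 / 365 = 115 yr

115 years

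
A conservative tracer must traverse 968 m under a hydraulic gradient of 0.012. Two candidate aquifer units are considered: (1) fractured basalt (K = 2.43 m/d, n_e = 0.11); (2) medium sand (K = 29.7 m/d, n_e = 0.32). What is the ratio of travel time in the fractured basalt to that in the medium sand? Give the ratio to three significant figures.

Unit 1 (fractured basalt): v = 2.43×0.012/0.11 = 0.2651 m/d, t = 968/0.2651 = 3652 d
Unit 2 (medium sand): v = 29.7×0.012/0.32 = 1.114 m/d, t = 968/1.114 = 869.1 d
t(fractured basalt) / t(medium sand) = 3652/869.1 = 4.20

4.20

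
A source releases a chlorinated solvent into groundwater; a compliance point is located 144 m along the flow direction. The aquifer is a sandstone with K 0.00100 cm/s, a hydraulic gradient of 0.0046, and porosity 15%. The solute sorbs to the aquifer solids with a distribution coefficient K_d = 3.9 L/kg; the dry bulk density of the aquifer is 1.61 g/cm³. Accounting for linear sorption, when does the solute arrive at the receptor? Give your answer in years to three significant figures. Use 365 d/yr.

K = 0.00100 cm/s × 864 = 0.8640 m/d
Darcy flux q = K·i = 0.8640 × 0.0046 = 0.003974 m/d
v = Ki/n = 0.8640·0.0046/0.15 = 0.02650 m/d
Retardation R = 1 + ρ_b·K_d/n = 1 + 1.61×3.9/0.15 = 42.86
Contaminant velocity v_c = v/R = 0.02650/42.86 = 6.182e-4 m/d
t = L/v_c = 144/6.182e-4 = 232900 d
   = 232900/365 = 638 yr

638 years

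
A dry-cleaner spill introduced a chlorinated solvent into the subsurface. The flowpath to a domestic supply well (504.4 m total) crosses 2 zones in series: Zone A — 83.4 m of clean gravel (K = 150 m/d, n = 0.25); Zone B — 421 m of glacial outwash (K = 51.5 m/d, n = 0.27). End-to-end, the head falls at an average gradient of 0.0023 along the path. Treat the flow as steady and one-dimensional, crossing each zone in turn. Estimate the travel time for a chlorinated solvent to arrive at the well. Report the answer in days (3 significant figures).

Continuity: the same q passes through each zone, so ΔH = q·Σ(L_j/K_j) — the zones act as resistances in series.
Σ(L/K) = 83.4/150 + 421/51.5 = 0.5560 + 8.175 = 8.731 d
K_eq = L_total / Σ(L/K) = 504.4 / 8.731 = 57.77 m/d
q = K_eq · i = 57.77 × 0.0023 = 0.1329 m/d (same in every zone)
Zone A: v = q/n = 0.1329/0.25 = 0.5315 m/d → t_A = 83.4/0.5315 = 156.9 d
Zone B: v = q/n = 0.1329/0.27 = 0.4921 m/d → t_B = 421/0.4921 = 855.5 d
Total t = 156.9 + 855.5 = 1012 d

1010 days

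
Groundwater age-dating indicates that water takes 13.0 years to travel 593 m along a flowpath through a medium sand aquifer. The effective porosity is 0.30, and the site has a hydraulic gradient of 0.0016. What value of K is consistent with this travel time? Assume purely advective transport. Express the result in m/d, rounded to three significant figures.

t = 13.0 years = 4745 d
v = L / t = 593 / 4745 = 0.1250 m/d
K = v · n / i = 0.1250 × 0.30 / 0.0016 = 23.4 m/d

23.4 m/d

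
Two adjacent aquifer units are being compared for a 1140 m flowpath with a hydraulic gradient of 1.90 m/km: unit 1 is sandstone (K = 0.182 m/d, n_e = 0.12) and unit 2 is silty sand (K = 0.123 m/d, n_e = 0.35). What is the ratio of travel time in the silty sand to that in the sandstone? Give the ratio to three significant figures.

Unit 1 (sandstone): v = 0.182×0.0019/0.12 = 0.002882 m/d, t = 1140/0.002882 = 395600 d
Unit 2 (silty sand): v = 0.123×0.0019/0.35 = 6.677e-4 m/d, t = 1140/6.677e-4 = 1.707e6 d
t(silty sand) / t(sandstone) = 1.707e6/395600 = 4.32

4.32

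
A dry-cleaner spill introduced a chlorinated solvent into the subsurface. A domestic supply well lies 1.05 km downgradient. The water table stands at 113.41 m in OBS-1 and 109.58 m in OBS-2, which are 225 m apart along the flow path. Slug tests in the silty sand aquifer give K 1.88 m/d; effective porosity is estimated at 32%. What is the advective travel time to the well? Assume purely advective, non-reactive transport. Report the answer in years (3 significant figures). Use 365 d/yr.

28.8 years

Hydraulic gradient i = (113.41 − 109.58) / 225 = 3.83 / 225 = 0.01702
Specific discharge q = 1.88 × 0.01702 = 0.03200 m/d
v = Ki/n = 1.88·0.01702/0.32 = 0.1000 m/d
L = 1.05 km = 1050 m
t = L / v = 1050 / 0.1000 = 10500 d
   = 10500 / 365 = 28.8 yr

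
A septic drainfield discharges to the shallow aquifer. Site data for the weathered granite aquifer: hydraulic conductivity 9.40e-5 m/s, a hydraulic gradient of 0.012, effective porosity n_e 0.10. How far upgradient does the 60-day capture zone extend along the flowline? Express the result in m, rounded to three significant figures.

58.5 m

K = 9.40e-5 m/s × 86400 s/d = 8.122 m/d
q = Ki = 8.122 × 0.012 = 0.09746 m/d
Seepage velocity v = q / n = 0.09746 / 0.10 = 0.9746 m/d
L = v × T = 0.9746 × 60 = 58.48 m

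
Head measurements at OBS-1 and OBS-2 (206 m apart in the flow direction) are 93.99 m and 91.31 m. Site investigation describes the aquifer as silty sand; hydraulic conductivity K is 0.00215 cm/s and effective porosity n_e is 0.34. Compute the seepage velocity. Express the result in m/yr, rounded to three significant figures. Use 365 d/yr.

25.9 m/yr

Hydraulic gradient i = (93.99 − 91.31) / 206 = 2.68 / 206 = 0.01301
K = 0.00215 cm/s × 864 = 1.858 m/d
Specific discharge q = 1.858 × 0.01301 = 0.02417 m/d
v_s = q/n_e = 0.02417/0.34 = 0.07108 m/d
   = 0.07108 × 365 = 25.9 m/yr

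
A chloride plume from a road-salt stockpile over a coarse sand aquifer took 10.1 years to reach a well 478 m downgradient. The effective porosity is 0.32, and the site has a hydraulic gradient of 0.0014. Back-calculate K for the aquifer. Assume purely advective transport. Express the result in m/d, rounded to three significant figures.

t = 10.1 years = 3687 d
v = L / t = 478 / 3687 = 0.1297 m/d
K = v · n / i = 0.1297 × 0.32 / 0.0014 = 29.6 m/d

29.6 m/d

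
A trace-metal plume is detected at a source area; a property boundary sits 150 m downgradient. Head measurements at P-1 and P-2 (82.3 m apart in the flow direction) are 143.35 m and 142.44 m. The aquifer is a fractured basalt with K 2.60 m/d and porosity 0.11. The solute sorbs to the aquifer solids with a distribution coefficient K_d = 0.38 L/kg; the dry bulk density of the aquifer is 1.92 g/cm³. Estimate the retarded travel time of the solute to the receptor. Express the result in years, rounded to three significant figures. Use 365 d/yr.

12.0 years

Hydraulic gradient i = (143.35 − 142.44) / 82.3 = 0.91 / 82.3 = 0.01106
q = Ki = 2.60 × 0.01106 = 0.02875 m/d
v_s = q/n_e = 0.02875/0.11 = 0.2613 m/d
Retardation R = 1 + ρ_b·K_d/n = 1 + 1.92×0.38/0.11 = 7.633
Contaminant velocity v_c = v/R = 0.2613/7.633 = 0.03424 m/d
t = L/v_c = 150/0.03424 = 4381 d
   = 4381/365 = 12.0 yr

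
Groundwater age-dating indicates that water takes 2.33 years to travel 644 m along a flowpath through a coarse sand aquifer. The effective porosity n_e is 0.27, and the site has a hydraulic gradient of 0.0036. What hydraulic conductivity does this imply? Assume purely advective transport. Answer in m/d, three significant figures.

t = 2.33 years = 850.5 d
v = L / t = 644 / 850.5 = 0.7572 m/d
K = v · n / i = 0.7572 × 0.27 / 0.0036 = 56.8 m/d

56.8 m/d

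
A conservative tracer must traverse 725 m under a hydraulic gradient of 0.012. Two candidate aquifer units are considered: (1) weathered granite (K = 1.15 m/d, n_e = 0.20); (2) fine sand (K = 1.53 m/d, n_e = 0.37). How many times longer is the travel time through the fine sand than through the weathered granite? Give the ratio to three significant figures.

Unit 1 (weathered granite): v = 1.15×0.012/0.20 = 0.06900 m/d, t = 725/0.06900 = 10510 d
Unit 2 (fine sand): v = 1.53×0.012/0.37 = 0.04962 m/d, t = 725/0.04962 = 14610 d
t(fine sand) / t(weathered granite) = 14610/10510 = 1.39

1.39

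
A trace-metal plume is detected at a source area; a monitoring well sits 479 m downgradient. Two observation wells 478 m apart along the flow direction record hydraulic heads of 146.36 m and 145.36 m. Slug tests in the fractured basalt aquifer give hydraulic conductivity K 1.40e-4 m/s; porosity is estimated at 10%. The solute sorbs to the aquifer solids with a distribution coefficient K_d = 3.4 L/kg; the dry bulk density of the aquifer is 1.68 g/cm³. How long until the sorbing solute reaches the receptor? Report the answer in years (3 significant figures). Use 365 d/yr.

Hydraulic gradient i = (146.36 − 145.36) / 478 = 1.00 / 478 = 0.002092
K = 1.40e-4 m/s × 86400 s/d = 12.10 m/d
q = Ki = 12.10 × 0.002092 = 0.02531 m/d
Average linear velocity = 0.02531 / 0.10 = 0.2531 m/d
Retardation R = 1 + ρ_b·K_d/n = 1 + 1.68×3.4/0.10 = 58.12
Contaminant velocity v_c = v/R = 0.2531/58.12 = 0.004354 m/d
t = L/v_c = 479/0.004354 = 110000 d
   = 110000/365 = 301 yr

301 years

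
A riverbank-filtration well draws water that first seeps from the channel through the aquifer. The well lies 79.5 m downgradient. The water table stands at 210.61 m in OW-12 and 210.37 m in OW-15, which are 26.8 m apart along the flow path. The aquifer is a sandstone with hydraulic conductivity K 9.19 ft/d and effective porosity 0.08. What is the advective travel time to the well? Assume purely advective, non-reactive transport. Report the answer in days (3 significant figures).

254 days

Hydraulic gradient i = (210.61 − 210.37) / 26.8 = 0.24 / 26.8 = 0.008955
K = 9.19 ft/d × 0.3048 = 2.801 m/d
Specific discharge q = 2.801 × 0.008955 = 0.02508 m/d
Seepage velocity v = q / n = 0.02508 / 0.08 = 0.3136 m/d
t = L / v = 79.5 / 0.3136 = 253.5 d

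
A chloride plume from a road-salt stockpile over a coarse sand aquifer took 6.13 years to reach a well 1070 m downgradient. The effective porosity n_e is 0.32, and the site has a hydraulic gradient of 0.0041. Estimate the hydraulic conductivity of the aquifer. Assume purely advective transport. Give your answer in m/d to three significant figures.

37.3 m/d

t = 6.13 years = 2237 d
v = L / t = 1070 / 2237 = 0.4782 m/d
K = v · n / i = 0.4782 × 0.32 / 0.0041 = 37.3 m/d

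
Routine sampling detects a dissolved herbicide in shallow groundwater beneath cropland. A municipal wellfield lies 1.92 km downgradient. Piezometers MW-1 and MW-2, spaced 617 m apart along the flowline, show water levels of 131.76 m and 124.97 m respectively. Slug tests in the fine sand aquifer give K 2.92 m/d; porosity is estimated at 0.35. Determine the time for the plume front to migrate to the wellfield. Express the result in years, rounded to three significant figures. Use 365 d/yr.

57.3 years

Hydraulic gradient i = (131.76 − 124.97) / 617 = 6.79 / 617 = 0.01100
Specific discharge q = 2.92 × 0.01100 = 0.03213 m/d
Seepage velocity v = q / n = 0.03213 / 0.35 = 0.09181 m/d
L = 1.92 km = 1920 m
t = L / v = 1920 / 0.09181 = 20910 d
   = 20910 / 365 = 57.3 yr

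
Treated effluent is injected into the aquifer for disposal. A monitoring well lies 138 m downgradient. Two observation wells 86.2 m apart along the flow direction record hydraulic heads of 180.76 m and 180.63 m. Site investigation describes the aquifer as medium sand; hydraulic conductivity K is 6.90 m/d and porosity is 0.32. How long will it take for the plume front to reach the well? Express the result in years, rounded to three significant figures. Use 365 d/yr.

11.6 years

Hydraulic gradient i = (180.76 − 180.63) / 86.2 = 0.13 / 86.2 = 0.001508
q = Ki = 6.90 × 0.001508 = 0.01041 m/d
Average linear velocity = 0.01041 / 0.32 = 0.03252 m/d
t = L / v = 138 / 0.03252 = 4244 d
   = 4244 / 365 = 11.6 yr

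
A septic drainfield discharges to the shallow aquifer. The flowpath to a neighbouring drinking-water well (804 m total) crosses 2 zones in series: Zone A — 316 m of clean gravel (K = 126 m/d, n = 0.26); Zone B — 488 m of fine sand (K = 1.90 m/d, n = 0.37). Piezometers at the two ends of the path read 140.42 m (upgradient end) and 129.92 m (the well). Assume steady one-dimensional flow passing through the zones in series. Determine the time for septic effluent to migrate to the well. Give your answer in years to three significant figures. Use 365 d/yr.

17.8 years

Total head drop ΔH = 140.42 − 129.92 = 10.50 m
Steady 1-D flow in series ⇒ the Darcy flux q is identical in every zone and the zone head losses add (resistances L/K in series).
Σ(L/K) = 316/126 + 488/1.90 = 2.508 + 256.8 = 259.4 d
q = ΔH / Σ(L/K) = 10.50 / 259.4 = 0.04049 m/d (same in every zone)
Zone A: v = q/n = 0.04049/0.26 = 0.1557 m/d → t_A = 316/0.1557 = 2029 d
Zone B: v = q/n = 0.04049/0.37 = 0.1094 m/d → t_B = 488/0.1094 = 4460 d
Total t = 2029 + 4460 = 6489 d
   = 6489 / 365 = 17.8 yr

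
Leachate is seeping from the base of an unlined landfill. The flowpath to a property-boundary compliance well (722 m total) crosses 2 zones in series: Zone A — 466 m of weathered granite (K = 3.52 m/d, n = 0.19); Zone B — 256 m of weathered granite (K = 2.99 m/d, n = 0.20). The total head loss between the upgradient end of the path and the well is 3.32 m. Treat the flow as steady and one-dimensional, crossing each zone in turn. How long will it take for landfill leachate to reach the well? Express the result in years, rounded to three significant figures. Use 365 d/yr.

Steady 1-D flow in series ⇒ the Darcy flux q is identical in every zone and the zone head losses add (resistances L/K in series).
Σ(L/K) = 466/3.52 + 256/2.99 = 132.4 + 85.62 = 218.0 d
q = ΔH / Σ(L/K) = 3.32 / 218.0 = 0.01523 m/d (same in every zone)
Zone A: v = q/n = 0.01523/0.19 = 0.08015 m/d → t_A = 466/0.08015 = 5814 d
Zone B: v = q/n = 0.01523/0.20 = 0.07615 m/d → t_B = 256/0.07615 = 3362 d
Total t = 5814 + 3362 = 9176 d
   = 9176 / 365 = 25.1 yr

25.1 years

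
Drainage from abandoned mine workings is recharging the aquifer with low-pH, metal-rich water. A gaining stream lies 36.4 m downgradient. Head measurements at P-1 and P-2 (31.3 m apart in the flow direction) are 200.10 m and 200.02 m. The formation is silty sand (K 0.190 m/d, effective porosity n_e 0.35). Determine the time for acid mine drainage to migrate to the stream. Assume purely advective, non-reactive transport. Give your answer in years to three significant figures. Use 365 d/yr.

Hydraulic gradient i = (200.10 − 200.02) / 31.3 = 0.08 / 31.3 = 0.002556
Darcy flux q = K·i = 0.190 × 0.002556 = 4.856e-4 m/d
v = Ki/n = 0.190·0.002556/0.35 = 0.001387 m/d
t = L / v = 36.4 / 0.001387 = 26230 d
   = 26230 / 365 = 71.9 yr

71.9 years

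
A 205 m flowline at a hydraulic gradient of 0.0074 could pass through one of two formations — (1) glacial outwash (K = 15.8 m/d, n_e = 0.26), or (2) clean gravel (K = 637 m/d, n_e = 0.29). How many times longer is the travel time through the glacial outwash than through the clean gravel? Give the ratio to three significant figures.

Unit 1 (glacial outwash): v = 15.8×0.0074/0.26 = 0.4497 m/d, t = 205/0.4497 = 455.9 d
Unit 2 (clean gravel): v = 637×0.0074/0.29 = 16.25 m/d, t = 205/16.25 = 12.61 d
t(glacial outwash) / t(clean gravel) = 455.9/12.61 = 36.1

36.1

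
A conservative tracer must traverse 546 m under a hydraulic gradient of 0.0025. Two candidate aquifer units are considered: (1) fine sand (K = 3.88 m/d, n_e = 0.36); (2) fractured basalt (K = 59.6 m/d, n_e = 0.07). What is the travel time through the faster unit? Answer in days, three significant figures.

257 days

Unit 1 (fine sand): v = 3.88×0.0025/0.36 = 0.02694 m/d, t = 546/0.02694 = 20260 d
Unit 2 (fractured basalt): v = 59.6×0.0025/0.07 = 2.129 m/d, t = 546/2.129 = 256.5 d
Faster unit: t = 257 d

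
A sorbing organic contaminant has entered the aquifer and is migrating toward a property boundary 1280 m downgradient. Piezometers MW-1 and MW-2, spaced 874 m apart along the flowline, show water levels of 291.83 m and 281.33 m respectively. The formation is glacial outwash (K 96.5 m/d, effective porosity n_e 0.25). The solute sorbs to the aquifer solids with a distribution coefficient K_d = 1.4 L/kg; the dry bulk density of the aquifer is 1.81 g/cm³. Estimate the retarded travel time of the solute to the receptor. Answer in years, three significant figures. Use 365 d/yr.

Hydraulic gradient i = (291.83 − 281.33) / 874 = 10.50 / 874 = 0.01201
q = Ki = 96.5 × 0.01201 = 1.159 m/d
v_s = q/n_e = 1.159/0.25 = 4.637 m/d
Retardation R = 1 + ρ_b·K_d/n = 1 + 1.81×1.4/0.25 = 11.14
Contaminant velocity v_c = v/R = 4.637/11.14 = 0.4164 m/d
t = L/v_c = 1280/0.4164 = 3074 d
   = 3074/365 = 8.42 yr

8.42 years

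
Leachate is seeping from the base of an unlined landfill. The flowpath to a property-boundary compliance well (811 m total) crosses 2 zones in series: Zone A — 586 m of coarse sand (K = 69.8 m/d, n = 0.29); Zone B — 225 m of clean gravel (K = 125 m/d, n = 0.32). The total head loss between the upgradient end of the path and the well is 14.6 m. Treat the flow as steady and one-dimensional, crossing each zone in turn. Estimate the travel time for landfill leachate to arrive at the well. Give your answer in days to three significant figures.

169 days

Steady 1-D flow in series ⇒ the Darcy flux q is identical in every zone and the zone head losses add (resistances L/K in series).
Σ(L/K) = 586/69.8 + 225/125 = 8.395 + 1.800 = 10.20 d
q = ΔH / Σ(L/K) = 14.6 / 10.20 = 1.432 m/d (same in every zone)
Zone A: v = q/n = 1.432/0.29 = 4.938 m/d → t_A = 586/4.938 = 118.7 d
Zone B: v = q/n = 1.432/0.32 = 4.475 m/d → t_B = 225/4.475 = 50.28 d
Total t = 118.7 + 50.28 = 169.0 d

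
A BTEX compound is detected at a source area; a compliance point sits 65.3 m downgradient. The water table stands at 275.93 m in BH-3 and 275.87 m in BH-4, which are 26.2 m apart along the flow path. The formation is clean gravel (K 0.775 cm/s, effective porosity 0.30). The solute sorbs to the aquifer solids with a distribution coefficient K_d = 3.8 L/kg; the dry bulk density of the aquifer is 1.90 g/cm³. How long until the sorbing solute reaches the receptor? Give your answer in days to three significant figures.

320 days

Hydraulic gradient i = (275.93 − 275.87) / 26.2 = 0.06 / 26.2 = 0.002290
K = 0.775 cm/s × 864 = 669.6 m/d
Darcy flux q = K·i = 669.6 × 0.002290 = 1.533 m/d
v_s = q/n_e = 1.533/0.30 = 5.111 m/d
Retardation R = 1 + ρ_b·K_d/n = 1 + 1.90×3.8/0.30 = 25.07
Contaminant velocity v_c = v/R = 5.111/25.07 = 0.2039 m/d
t = L/v_c = 65.3/0.2039 = 320.2 d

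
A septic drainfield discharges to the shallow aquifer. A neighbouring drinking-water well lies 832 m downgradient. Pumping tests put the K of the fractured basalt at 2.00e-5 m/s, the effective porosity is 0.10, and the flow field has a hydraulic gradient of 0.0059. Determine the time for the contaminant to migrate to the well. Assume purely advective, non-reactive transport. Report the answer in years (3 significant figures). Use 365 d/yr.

K = 2.00e-5 m/s × 86400 s/d = 1.728 m/d
Darcy flux q = K·i = 1.728 × 0.0059 = 0.01020 m/d
Average linear velocity = 0.01020 / 0.10 = 0.1020 m/d
t = L / v = 832 / 0.1020 = 8161 d
   = 8161 / 365 = 22.4 yr

22.4 years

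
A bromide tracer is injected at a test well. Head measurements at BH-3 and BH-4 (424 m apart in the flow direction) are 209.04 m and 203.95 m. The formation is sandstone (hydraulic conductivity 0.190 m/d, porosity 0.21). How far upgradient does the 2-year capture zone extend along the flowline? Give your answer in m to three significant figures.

Hydraulic gradient i = (209.04 − 203.95) / 424 = 5.09 / 424 = 0.01200
q = Ki = 0.190 × 0.01200 = 0.002281 m/d
Average linear velocity = 0.002281 / 0.21 = 0.01086 m/d
T = 2 yr × 365 = 730 d
L = v × T = 0.01086 × 730 = 7.929 m

7.93 m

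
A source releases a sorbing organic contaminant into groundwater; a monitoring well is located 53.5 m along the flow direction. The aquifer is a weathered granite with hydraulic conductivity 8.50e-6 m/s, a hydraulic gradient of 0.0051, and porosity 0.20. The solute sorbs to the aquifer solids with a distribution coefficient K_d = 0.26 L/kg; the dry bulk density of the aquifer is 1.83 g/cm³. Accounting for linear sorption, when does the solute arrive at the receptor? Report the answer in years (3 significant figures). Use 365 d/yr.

26.4 years

K = 8.50e-6 m/s × 86400 s/d = 0.7344 m/d
q = Ki = 0.7344 × 0.0051 = 0.003745 m/d
v_s = q/n_e = 0.003745/0.20 = 0.01873 m/d
Retardation R = 1 + ρ_b·K_d/n = 1 + 1.83×0.26/0.20 = 3.379
Contaminant velocity v_c = v/R = 0.01873/3.379 = 0.005542 m/d
t = L/v_c = 53.5/0.005542 = 9653 d
   = 9653/365 = 26.4 yr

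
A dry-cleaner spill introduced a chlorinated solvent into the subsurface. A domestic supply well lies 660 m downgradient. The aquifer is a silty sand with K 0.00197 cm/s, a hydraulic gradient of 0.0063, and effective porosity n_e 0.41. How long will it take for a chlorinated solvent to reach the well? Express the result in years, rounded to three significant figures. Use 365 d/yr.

K = 0.00197 cm/s × 864 = 1.702 m/d
Specific discharge q = 1.702 × 0.0063 = 0.01072 m/d
v = Ki/n = 1.702·0.0063/0.41 = 0.02615 m/d
t = L / v = 660 / 0.02615 = 25240 d
   = 25240 / 365 = 69.1 yr

69.1 years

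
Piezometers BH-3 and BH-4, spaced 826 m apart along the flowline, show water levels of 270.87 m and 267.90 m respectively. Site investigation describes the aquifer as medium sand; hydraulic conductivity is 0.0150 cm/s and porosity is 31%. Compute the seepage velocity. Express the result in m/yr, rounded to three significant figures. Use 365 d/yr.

Hydraulic gradient i = (270.87 − 267.90) / 826 = 2.97 / 826 = 0.003596
K = 0.0150 cm/s × 864 = 12.96 m/d
q = Ki = 12.96 × 0.003596 = 0.04660 m/d
v = Ki/n = 12.96·0.003596/0.31 = 0.1503 m/d
   = 0.1503 × 365 = 54.9 m/yr

54.9 m/yr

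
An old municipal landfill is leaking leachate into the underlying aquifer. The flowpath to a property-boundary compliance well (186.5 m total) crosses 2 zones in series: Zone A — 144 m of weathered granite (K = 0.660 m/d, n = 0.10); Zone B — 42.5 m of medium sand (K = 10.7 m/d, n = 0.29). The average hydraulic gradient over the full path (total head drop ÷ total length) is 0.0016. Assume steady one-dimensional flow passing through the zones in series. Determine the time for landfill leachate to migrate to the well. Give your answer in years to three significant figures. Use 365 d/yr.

Steady 1-D flow in series ⇒ the Darcy flux q is identical in every zone and the zone head losses add (resistances L/K in series).
Σ(L/K) = 144/0.660 + 42.5/10.7 = 218.2 + 3.972 = 222.2 d
K_eq = L_total / Σ(L/K) = 186.5 / 222.2 = 0.8395 m/d
q = K_eq · i = 0.8395 × 0.0016 = 0.001343 m/d (same in every zone)
Zone A: v = q/n = 0.001343/0.10 = 0.01343 m/d → t_A = 144/0.01343 = 10720 d
Zone B: v = q/n = 0.001343/0.29 = 0.004632 m/d → t_B = 42.5/0.004632 = 9176 d
Total t = 10720 + 9176 = 19900 d
   = 19900 / 365 = 54.5 yr

54.5 years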